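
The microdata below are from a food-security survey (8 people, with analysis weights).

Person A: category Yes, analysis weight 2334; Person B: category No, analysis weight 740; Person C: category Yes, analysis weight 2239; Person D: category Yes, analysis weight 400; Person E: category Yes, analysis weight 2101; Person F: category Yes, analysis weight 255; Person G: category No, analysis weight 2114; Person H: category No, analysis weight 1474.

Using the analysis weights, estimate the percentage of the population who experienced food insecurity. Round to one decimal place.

62.9

Sum of weights for 'Yes' = 2334 + 2239 + 400 + 2101 + 255 = 7329
Total weight = 2334 + 740 + 2239 + 400 + 2101 + 255 + 2114 + 1474 = 11657
Weighted proportion = 7329 / 11657 = 0.62872094 → 62.872094%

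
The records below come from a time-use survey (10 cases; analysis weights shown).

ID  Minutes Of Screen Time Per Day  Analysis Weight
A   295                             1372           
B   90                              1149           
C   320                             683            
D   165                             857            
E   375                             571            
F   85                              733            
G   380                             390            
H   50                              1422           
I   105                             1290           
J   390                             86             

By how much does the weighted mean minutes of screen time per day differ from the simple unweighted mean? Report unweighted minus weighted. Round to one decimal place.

46.3

Unweighted sum = 295 + 90 + 320 + 165 + 375 + 85 + 380 + 50 + 105 + 390 = 2255
Unweighted mean = 2255 / 10 = 225.5
Weighted sum = 1532835
Sum of weights = 1372 + 1149 + 683 + 857 + 571 + 733 + 390 + 1422 + 1290 + 86 = 8553
Weighted mean = 1532835 / 8553 = 179.21606
Difference (unweighted minus weighted) = 46.283935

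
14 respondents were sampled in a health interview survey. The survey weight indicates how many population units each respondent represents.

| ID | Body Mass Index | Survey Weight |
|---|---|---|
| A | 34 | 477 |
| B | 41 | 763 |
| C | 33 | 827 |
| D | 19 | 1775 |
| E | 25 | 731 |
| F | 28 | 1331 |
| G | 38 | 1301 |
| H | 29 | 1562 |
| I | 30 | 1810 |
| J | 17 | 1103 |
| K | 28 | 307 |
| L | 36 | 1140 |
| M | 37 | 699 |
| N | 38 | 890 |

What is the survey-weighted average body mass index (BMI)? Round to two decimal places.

Weighted sum = 441166
Sum of weights = 14716
Weighted mean = 441166 / 14716 = 29.978663

29.98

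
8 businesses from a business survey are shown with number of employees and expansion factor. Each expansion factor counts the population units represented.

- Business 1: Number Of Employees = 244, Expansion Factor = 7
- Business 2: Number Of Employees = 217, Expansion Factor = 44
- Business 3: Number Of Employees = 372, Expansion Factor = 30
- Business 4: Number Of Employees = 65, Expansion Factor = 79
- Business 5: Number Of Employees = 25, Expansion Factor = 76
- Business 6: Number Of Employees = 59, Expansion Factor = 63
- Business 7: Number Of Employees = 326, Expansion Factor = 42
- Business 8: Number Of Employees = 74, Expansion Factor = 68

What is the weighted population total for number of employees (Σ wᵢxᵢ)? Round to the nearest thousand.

52000

Weighted total = 244×7 + 217×44 + 372×30 + 65×79 + 25×76 + 59×63 + 326×42 + 74×68
  = 1708 + 9548 + 11160 + 5135 + 1900 + 3717 + 13692 + 5032 = 51892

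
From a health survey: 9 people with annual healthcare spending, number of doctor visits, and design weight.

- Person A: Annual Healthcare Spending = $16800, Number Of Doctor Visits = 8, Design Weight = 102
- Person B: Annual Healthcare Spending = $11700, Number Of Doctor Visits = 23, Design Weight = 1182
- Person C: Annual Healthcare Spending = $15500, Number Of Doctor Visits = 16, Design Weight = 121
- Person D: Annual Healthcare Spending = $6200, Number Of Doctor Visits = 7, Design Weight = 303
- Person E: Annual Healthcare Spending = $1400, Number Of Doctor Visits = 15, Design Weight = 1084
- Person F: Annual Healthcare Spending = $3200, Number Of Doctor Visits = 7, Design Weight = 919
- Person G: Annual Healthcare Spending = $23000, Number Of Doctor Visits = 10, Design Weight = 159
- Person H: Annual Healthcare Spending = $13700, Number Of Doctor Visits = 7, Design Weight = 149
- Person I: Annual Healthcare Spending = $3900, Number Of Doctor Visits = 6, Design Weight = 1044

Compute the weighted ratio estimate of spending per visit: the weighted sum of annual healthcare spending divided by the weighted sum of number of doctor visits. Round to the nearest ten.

Σ wᵢ·y = 16800×102 + 11700×1182 + 15500×121 + 6200×303 + 1400×1084 + 3200×919 + 23000×159 + 13700×149 + 3900×1044
  = 1713600 + 13829400 + 1875500 + 1878600 + 1517600 + 2940800 + 3657000 + 2041300 + 4071600 = 33525400
Σ wᵢ·x = 8×102 + 23×1182 + 16×121 + 7×303 + 15×1084 + 7×919 + 10×159 + 7×149 + 6×1044
  = 63649
Ratio = 33525400 / 63649 = 526.72312

530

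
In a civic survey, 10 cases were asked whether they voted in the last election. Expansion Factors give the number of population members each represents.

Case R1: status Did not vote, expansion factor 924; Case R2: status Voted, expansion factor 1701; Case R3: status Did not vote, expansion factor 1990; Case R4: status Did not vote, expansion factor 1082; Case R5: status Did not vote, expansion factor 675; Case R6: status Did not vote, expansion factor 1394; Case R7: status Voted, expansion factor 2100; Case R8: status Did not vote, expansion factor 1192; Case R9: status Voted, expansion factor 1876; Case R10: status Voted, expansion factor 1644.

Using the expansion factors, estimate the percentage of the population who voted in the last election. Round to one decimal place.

50.2

Sum of weights for 'Voted' = 1701 + 2100 + 1876 + 1644 = 7321
Total weight = 924 + 1701 + 1990 + 1082 + 675 + 1394 + 2100 + 1192 + 1876 + 1644 = 14578
Weighted proportion = 7321 / 14578 = 0.50219509 → 50.219509%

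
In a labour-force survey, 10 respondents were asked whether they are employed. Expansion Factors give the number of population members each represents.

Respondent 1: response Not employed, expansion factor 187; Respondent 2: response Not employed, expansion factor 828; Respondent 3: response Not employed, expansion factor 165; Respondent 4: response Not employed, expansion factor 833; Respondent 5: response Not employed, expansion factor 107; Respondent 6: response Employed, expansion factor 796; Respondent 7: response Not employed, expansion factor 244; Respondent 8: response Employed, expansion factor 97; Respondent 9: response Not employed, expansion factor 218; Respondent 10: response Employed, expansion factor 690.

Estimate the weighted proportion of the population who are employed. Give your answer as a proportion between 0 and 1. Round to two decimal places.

0.38

Sum of weights for 'Employed' = 796 + 97 + 690 = 1583
Total weight = 187 + 828 + 165 + 833 + 107 + 796 + 244 + 97 + 218 + 690 = 4165
Weighted proportion = 1583 / 4165 = 0.38007203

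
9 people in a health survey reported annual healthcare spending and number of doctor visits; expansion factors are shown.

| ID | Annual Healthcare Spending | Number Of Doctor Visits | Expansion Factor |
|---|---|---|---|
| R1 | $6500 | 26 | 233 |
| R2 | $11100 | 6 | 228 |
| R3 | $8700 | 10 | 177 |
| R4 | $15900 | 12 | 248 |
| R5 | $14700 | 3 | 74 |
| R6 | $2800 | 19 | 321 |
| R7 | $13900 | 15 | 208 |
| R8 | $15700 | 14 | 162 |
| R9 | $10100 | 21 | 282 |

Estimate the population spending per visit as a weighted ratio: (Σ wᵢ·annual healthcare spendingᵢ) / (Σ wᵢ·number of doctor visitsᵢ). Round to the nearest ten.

660

Σ wᵢ·y = 6500×233 + 11100×228 + 8700×177 + 15900×248 + 14700×74 + 2800×321 + 13900×208 + 15700×162 + 10100×282
  = 1514500 + 2530800 + 1539900 + 3943200 + 1087800 + 898800 + 2891200 + 2543400 + 2848200 = 19797800
Σ wᵢ·x = 26×233 + 6×228 + 10×177 + 12×248 + 3×74 + 19×321 + 15×208 + 14×162 + 21×282
  = 6058 + 1368 + 1770 + 2976 + 222 + 6099 + 3120 + 2268 + 5922 = 29803
Ratio = 19797800 / 29803 = 664.28883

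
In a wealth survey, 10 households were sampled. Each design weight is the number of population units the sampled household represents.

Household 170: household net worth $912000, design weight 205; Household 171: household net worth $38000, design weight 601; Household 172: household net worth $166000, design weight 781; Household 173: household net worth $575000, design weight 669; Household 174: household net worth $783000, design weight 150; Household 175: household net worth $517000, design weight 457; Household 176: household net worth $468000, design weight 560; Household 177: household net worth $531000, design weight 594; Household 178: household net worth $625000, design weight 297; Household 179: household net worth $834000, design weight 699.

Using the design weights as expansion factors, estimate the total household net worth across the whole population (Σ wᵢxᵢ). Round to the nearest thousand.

2423923000

Weighted total = 912000×205 + 38000×601 + 166000×781 + 575000×669 + 783000×150 + 517000×457 + 468000×560 + 531000×594 + 625000×297 + 834000×699
  = 186960000 + 22838000 + 129646000 + 384675000 + 117450000 + 236269000 + 262080000 + 315414000 + 185625000 + 582966000 = 2423923000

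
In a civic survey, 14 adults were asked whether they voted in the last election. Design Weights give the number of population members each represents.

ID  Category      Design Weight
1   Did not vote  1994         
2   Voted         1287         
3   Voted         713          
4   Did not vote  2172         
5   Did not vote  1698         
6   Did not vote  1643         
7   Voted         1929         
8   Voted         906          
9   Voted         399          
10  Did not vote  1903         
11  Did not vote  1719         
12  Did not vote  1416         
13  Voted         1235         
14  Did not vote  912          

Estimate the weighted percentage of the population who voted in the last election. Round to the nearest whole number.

32

Sum of weights for 'Voted' = 1287 + 713 + 1929 + 906 + 399 + 1235 = 6469
Total weight = 19926
Weighted proportion = 6469 / 19926 = 0.32465121 → 32.465121%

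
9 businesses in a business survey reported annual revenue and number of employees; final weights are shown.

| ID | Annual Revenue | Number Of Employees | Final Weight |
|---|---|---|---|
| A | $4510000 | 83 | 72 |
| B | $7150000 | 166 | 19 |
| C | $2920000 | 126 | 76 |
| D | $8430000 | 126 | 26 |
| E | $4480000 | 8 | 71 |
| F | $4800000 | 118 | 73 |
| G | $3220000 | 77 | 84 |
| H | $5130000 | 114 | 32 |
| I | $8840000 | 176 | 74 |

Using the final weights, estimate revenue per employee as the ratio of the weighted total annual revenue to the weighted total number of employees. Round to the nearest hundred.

Σ wᵢ·y = 4510000×72 + 7150000×19 + 2920000×76 + 8430000×26 + 4480000×71 + 4800000×73 + 3220000×84 + 5130000×32 + 8840000×74
  = 324720000 + 135850000 + 221920000 + 219180000 + 318080000 + 350400000 + 270480000 + 164160000 + 654160000 = 2658950000
Σ wᵢ·x = 83×72 + 166×19 + 126×76 + 126×26 + 8×71 + 118×73 + 77×84 + 114×32 + 176×74
  = 5976 + 3154 + 9576 + 3276 + 568 + 8614 + 6468 + 3648 + 13024 = 54304
Ratio = 2658950000 / 54304 = 48964.165

49000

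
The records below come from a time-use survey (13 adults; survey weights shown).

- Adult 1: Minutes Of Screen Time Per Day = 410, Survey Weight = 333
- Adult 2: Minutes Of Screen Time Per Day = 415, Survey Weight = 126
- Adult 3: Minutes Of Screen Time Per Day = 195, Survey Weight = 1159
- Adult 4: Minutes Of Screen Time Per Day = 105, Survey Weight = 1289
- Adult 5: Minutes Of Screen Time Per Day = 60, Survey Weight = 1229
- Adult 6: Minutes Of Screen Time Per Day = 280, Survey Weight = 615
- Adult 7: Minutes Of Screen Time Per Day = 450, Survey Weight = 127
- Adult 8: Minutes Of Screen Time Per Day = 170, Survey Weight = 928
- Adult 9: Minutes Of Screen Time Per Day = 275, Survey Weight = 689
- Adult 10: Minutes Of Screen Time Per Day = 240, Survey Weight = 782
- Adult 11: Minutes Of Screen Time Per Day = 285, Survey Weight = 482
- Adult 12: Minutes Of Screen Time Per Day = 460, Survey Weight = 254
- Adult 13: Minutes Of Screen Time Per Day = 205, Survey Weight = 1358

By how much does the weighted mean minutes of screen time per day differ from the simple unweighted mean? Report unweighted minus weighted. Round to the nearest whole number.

68

Unweighted sum = 3550
Unweighted mean = 3550 / 13 = 273.07692
Weighted sum = 1920775
Sum of weights = 9371
Weighted mean = 1920775 / 9371 = 204.97012
Difference (unweighted minus weighted) = 68.106802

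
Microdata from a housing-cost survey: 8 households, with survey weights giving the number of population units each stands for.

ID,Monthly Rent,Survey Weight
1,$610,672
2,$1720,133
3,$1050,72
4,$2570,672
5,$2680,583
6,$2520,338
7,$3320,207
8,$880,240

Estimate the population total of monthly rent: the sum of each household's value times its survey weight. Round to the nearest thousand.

5754000

Weighted total = 610×672 + 1720×133 + 1050×72 + 2570×672 + 2680×583 + 2520×338 + 3320×207 + 880×240
  = 409920 + 228760 + 75600 + 1727040 + 1562440 + 851760 + 687240 + 211200 = 5753960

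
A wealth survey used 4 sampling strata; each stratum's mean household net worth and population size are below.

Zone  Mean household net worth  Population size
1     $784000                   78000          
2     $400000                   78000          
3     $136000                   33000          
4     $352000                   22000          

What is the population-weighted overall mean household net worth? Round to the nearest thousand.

496000

Σ Nₕ·x̄ₕ = 784000×78000 + 400000×78000 + 136000×33000 + 352000×22000
  = 104584000000
Σ Nₕ = 78000 + 78000 + 33000 + 22000 = 211000
Overall mean = 104584000000 / 211000 = 495658.77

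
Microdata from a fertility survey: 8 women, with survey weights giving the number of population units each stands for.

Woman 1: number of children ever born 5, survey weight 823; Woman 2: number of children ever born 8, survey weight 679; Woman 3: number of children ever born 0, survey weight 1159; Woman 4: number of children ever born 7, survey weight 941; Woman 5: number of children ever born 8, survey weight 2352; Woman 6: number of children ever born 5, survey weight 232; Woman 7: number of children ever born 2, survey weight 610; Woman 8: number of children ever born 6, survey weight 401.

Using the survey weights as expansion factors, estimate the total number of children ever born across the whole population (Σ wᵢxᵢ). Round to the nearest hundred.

39700

Weighted total = 39736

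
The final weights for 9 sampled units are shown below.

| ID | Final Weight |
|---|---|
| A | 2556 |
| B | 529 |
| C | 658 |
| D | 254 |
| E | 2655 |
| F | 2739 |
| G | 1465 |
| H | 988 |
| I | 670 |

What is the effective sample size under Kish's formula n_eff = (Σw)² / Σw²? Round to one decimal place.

6.2

Σ wᵢ = 2556 + 529 + 658 + 254 + 2655 + 2739 + 1465 + 988 + 670 = 12514
Σ wᵢ² = 6533136 + 279841 + 432964 + 64516 + 7049025 + 7502121 + 2146225 + 976144 + 448900 = 25432872
n_eff = 12514² / 25432872 = 156600196 / 25432872 = 6.1573933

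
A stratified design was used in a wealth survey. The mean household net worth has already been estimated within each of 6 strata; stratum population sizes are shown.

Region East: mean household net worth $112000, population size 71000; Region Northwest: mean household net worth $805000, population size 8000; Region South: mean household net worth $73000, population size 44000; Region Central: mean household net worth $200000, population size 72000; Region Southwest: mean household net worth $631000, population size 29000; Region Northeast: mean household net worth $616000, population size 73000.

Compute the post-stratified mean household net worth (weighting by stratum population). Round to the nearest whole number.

Σ Nₕ·x̄ₕ = 112000×71000 + 805000×8000 + 73000×44000 + 200000×72000 + 631000×29000 + 616000×73000
  = 7952000000 + 6440000000 + 3212000000 + 14400000000 + 18299000000 + 44968000000 = 95271000000
Σ Nₕ = 71000 + 8000 + 44000 + 72000 + 29000 + 73000 = 297000
Overall mean = 95271000000 / 297000 = 320777.78

320778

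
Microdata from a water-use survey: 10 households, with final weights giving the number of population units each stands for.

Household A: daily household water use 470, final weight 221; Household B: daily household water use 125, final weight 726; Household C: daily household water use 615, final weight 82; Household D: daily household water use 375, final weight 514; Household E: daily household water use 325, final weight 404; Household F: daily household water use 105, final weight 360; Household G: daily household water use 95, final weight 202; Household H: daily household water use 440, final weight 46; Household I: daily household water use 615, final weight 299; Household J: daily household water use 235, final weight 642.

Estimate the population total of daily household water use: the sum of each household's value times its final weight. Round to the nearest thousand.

981000

Weighted total = 470×221 + 125×726 + 615×82 + 375×514 + 325×404 + 105×360 + 95×202 + 440×46 + 615×299 + 235×642
  = 103870 + 90750 + 50430 + 192750 + 131300 + 37800 + 19190 + 20240 + 183885 + 150870 = 981085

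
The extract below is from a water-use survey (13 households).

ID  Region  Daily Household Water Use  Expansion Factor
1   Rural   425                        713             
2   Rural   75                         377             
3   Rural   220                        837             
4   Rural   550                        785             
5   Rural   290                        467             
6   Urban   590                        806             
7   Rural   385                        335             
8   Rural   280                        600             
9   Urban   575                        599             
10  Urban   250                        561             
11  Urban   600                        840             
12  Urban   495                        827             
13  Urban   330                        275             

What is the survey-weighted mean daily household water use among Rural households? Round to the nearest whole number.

Rural rows: 1, 2, 3, 4, 5, 7, 8
Weighted sum = 425×713 + 75×377 + 220×837 + 550×785 + 290×467 + 385×335 + 280×600
  = 303025 + 28275 + 184140 + 431750 + 135430 + 128975 + 168000 = 1379595
Sum of weights = 713 + 377 + 837 + 785 + 467 + 335 + 600 = 4114
Weighted mean = 1379595 / 4114 = 335.34152

335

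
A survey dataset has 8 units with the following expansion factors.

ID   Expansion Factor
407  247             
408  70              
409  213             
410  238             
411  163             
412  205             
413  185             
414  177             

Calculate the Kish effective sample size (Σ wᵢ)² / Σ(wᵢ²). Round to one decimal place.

7.4

Σ wᵢ = 247 + 70 + 213 + 238 + 163 + 205 + 185 + 177 = 1498
Σ wᵢ² = 61009 + 4900 + 45369 + 56644 + 26569 + 42025 + 34225 + 31329 = 302070
n_eff = 1498² / 302070 = 2244004 / 302070 = 7.4287549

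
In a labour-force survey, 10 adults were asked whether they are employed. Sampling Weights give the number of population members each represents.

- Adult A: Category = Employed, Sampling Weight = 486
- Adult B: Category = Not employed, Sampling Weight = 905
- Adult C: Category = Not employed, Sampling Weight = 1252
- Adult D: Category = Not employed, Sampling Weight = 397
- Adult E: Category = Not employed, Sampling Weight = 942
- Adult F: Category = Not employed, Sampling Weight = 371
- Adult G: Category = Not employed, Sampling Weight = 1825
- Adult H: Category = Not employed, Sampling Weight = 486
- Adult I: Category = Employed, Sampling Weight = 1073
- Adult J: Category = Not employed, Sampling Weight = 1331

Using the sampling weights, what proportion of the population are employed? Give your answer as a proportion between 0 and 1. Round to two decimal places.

0.17

Sum of weights for 'Employed' = 486 + 1073 = 1559
Total weight = 9068
Weighted proportion = 1559 / 9068 = 0.17192325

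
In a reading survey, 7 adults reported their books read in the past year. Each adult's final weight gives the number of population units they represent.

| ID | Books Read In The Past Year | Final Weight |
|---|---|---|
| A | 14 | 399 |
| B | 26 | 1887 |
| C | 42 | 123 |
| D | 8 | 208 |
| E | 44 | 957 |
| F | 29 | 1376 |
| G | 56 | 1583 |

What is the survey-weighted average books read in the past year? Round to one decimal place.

35.5

Weighted sum = 14×399 + 26×1887 + 42×123 + 8×208 + 44×957 + 29×1376 + 56×1583
  = 5586 + 49062 + 5166 + 1664 + 42108 + 39904 + 88648 = 232138
Sum of weights = 399 + 1887 + 123 + 208 + 957 + 1376 + 1583 = 6533
Weighted mean = 232138 / 6533 = 35.533139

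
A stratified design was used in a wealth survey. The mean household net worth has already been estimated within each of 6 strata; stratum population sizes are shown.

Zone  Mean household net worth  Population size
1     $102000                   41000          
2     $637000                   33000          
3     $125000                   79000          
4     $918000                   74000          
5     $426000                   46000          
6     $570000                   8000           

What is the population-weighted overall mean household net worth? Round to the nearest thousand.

Σ Nₕ·x̄ₕ = 102000×41000 + 637000×33000 + 125000×79000 + 918000×74000 + 426000×46000 + 570000×8000
  = 4182000000 + 21021000000 + 9875000000 + 67932000000 + 19596000000 + 4560000000 = 127166000000
Σ Nₕ = 41000 + 33000 + 79000 + 74000 + 46000 + 8000 = 281000
Overall mean = 127166000000 / 281000 = 452548.04

453000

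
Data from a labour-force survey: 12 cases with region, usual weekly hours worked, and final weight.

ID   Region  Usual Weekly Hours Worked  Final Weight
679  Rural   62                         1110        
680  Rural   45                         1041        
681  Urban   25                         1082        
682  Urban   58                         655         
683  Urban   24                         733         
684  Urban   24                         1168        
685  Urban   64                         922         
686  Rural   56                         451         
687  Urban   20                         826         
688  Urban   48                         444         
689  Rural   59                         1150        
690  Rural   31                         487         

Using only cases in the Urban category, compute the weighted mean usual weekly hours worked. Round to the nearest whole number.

36

Urban rows: 681, 682, 683, 684, 685, 687, 688
Weighted sum = 25×1082 + 58×655 + 24×733 + 24×1168 + 64×922 + 20×826 + 48×444
  = 207504
Sum of weights = 5830
Weighted mean = 207504 / 5830 = 35.592453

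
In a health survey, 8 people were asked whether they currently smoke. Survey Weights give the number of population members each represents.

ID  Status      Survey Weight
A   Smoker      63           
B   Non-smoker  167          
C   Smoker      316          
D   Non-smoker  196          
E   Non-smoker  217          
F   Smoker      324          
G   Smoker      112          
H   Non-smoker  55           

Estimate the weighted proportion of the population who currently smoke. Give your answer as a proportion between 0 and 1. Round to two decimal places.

Sum of weights for 'Smoker' = 63 + 316 + 324 + 112 = 815
Total weight = 1450
Weighted proportion = 815 / 1450 = 0.56206897

0.56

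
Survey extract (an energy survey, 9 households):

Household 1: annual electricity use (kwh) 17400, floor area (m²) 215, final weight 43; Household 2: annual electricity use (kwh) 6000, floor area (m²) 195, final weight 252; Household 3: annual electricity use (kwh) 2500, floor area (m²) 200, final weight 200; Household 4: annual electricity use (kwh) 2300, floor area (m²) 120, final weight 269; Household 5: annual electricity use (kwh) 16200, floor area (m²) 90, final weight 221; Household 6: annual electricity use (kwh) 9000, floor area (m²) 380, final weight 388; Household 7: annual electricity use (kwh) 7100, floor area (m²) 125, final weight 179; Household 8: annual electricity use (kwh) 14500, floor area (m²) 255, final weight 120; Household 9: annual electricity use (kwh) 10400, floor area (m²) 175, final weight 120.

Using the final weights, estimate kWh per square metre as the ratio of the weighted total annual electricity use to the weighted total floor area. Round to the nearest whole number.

40

Σ wᵢ·y = 17400×43 + 6000×252 + 2500×200 + 2300×269 + 16200×221 + 9000×388 + 7100×179 + 14500×120 + 10400×120
  = 748200 + 1512000 + 500000 + 618700 + 3580200 + 3492000 + 1270900 + 1740000 + 1248000 = 14710000
Σ wᵢ·x = 215×43 + 195×252 + 200×200 + 120×269 + 90×221 + 380×388 + 125×179 + 255×120 + 175×120
  = 9245 + 49140 + 40000 + 32280 + 19890 + 147440 + 22375 + 30600 + 21000 = 371970
Ratio = 14710000 / 371970 = 39.5462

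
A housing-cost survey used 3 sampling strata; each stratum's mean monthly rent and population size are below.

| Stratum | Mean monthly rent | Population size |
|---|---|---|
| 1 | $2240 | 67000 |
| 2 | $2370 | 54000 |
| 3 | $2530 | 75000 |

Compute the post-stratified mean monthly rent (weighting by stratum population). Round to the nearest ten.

Σ Nₕ·x̄ₕ = 2240×67000 + 2370×54000 + 2530×75000
  = 467810000
Σ Nₕ = 67000 + 54000 + 75000 = 196000
Overall mean = 467810000 / 196000 = 2386.7857

2390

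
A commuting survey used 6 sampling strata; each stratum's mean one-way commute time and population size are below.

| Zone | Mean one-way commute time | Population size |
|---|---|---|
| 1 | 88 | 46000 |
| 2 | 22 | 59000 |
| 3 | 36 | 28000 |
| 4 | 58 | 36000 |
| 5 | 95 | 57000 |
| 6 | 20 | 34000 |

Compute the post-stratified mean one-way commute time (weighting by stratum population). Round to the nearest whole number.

56

Σ Nₕ·x̄ₕ = 88×46000 + 22×59000 + 36×28000 + 58×36000 + 95×57000 + 20×34000
  = 4048000 + 1298000 + 1008000 + 2088000 + 5415000 + 680000 = 14537000
Σ Nₕ = 46000 + 59000 + 28000 + 36000 + 57000 + 34000 = 260000
Overall mean = 14537000 / 260000 = 55.911538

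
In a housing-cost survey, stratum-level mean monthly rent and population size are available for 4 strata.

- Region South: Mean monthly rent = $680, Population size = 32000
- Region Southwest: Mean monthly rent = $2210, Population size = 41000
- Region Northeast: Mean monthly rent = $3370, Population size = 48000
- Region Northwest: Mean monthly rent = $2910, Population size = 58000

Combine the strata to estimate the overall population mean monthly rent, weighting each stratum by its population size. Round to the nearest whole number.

Σ Nₕ·x̄ₕ = 680×32000 + 2210×41000 + 3370×48000 + 2910×58000
  = 21760000 + 90610000 + 161760000 + 168780000 = 442910000
Σ Nₕ = 32000 + 41000 + 48000 + 58000 = 179000
Overall mean = 442910000 / 179000 = 2474.3575

2474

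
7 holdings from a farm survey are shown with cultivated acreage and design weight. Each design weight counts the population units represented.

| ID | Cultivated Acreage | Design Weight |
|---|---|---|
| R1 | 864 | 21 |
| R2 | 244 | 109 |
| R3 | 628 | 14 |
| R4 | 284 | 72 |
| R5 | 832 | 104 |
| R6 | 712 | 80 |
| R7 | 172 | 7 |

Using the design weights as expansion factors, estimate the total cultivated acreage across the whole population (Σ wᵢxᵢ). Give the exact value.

Weighted total = 864×21 + 244×109 + 628×14 + 284×72 + 832×104 + 712×80 + 172×7
  = 218672

218672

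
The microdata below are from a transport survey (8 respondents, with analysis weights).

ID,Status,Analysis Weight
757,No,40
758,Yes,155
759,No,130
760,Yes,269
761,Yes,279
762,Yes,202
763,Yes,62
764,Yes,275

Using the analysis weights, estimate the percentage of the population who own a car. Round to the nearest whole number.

88

Sum of weights for 'Yes' = 155 + 269 + 279 + 202 + 62 + 275 = 1242
Total weight = 40 + 155 + 130 + 269 + 279 + 202 + 62 + 275 = 1412
Weighted proportion = 1242 / 1412 = 0.8796034 → 87.96034%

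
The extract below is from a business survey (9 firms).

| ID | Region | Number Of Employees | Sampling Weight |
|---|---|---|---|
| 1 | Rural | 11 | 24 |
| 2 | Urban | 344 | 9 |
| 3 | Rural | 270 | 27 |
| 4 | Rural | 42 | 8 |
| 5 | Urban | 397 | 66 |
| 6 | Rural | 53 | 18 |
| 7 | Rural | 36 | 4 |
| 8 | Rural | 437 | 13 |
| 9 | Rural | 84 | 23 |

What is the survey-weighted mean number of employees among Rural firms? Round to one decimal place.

141.9

Rural rows: 1, 3, 4, 6, 7, 8, 9
Weighted sum = 16601
Sum of weights = 24 + 27 + 8 + 18 + 4 + 13 + 23 = 117
Weighted mean = 16601 / 117 = 141.88889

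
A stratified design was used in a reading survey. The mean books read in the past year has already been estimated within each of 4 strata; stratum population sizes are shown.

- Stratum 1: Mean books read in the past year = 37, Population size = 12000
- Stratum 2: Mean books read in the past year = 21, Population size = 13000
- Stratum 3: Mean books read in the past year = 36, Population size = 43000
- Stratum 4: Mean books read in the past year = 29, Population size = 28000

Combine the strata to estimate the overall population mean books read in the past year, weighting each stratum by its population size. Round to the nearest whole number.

Σ Nₕ·x̄ₕ = 37×12000 + 21×13000 + 36×43000 + 29×28000
  = 444000 + 273000 + 1548000 + 812000 = 3077000
Σ Nₕ = 12000 + 13000 + 43000 + 28000 = 96000
Overall mean = 3077000 / 96000 = 32.052083

32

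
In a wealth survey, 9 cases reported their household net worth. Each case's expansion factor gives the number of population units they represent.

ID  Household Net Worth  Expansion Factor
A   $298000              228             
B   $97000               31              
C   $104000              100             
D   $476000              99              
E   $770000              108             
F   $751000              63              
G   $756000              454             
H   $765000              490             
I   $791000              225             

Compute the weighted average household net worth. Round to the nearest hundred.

642400

Weighted sum = 298000×228 + 97000×31 + 104000×100 + 476000×99 + 770000×108 + 751000×63 + 756000×454 + 765000×490 + 791000×225
  = 1154997000
Sum of weights = 228 + 31 + 100 + 99 + 108 + 63 + 454 + 490 + 225 = 1798
Weighted mean = 1154997000 / 1798 = 642378.75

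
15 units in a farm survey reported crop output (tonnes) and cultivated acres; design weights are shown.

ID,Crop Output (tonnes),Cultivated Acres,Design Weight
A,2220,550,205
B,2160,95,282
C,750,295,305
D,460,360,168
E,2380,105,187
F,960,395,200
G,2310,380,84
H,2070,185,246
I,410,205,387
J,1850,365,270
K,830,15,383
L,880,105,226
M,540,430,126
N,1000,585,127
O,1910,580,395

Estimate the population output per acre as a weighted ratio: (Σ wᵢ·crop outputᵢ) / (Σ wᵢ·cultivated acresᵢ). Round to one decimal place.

Σ wᵢ·y = 4835000
Σ wᵢ·x = 1030995
Ratio = 4835000 / 1030995 = 4.6896445

4.7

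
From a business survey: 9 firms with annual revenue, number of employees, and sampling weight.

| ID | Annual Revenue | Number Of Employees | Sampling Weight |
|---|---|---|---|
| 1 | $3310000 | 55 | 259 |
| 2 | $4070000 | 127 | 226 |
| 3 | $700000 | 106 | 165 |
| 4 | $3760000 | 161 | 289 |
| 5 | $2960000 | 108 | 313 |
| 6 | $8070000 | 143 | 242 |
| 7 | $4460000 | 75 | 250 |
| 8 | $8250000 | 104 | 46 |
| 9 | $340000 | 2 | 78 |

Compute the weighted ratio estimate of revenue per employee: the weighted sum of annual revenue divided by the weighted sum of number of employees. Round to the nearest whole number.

37072

Σ wᵢ·y = 3310000×259 + 4070000×226 + 700000×165 + 3760000×289 + 2960000×313 + 8070000×242 + 4460000×250 + 8250000×46 + 340000×78
  = 857290000 + 919820000 + 115500000 + 1086640000 + 926480000 + 1952940000 + 1115000000 + 379500000 + 26520000 = 7379690000
Σ wᵢ·x = 55×259 + 127×226 + 106×165 + 161×289 + 108×313 + 143×242 + 75×250 + 104×46 + 2×78
  = 14245 + 28702 + 17490 + 46529 + 33804 + 34606 + 18750 + 4784 + 156 = 199066
Ratio = 7379690000 / 199066 = 37071.574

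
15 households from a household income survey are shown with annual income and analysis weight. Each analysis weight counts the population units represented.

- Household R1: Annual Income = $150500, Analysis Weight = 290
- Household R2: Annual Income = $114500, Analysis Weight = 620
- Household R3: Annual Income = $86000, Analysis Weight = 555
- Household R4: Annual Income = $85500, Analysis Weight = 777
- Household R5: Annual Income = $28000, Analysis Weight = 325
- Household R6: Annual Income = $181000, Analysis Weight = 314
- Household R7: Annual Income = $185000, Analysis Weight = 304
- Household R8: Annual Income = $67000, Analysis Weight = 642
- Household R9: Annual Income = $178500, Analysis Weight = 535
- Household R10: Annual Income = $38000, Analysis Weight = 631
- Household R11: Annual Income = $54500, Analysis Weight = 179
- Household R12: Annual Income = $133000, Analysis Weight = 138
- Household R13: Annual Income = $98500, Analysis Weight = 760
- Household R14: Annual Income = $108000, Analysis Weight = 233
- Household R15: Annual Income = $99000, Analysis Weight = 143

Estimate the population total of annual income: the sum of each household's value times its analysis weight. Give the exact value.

Weighted total = 655752500

655752500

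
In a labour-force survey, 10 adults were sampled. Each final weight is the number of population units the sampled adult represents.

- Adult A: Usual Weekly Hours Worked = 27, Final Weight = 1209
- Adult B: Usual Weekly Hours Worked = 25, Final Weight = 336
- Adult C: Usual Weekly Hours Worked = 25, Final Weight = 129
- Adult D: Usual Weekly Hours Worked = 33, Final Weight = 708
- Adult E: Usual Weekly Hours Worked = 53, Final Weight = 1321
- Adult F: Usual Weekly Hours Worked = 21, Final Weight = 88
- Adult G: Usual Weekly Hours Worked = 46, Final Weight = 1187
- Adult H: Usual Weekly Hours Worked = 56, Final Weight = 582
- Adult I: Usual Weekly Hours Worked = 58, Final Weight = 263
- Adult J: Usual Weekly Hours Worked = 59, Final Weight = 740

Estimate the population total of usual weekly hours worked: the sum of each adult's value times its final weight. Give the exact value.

Weighted total = 27×1209 + 25×336 + 25×129 + 33×708 + 53×1321 + 21×88 + 46×1187 + 56×582 + 58×263 + 59×740
  = 32643 + 8400 + 3225 + 23364 + 70013 + 1848 + 54602 + 32592 + 15254 + 43660 = 285601

285601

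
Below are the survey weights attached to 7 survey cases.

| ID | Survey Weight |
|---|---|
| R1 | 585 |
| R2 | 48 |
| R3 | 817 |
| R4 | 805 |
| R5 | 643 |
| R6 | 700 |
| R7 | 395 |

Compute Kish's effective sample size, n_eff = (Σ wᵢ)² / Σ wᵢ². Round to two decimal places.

Σ wᵢ = 585 + 48 + 817 + 805 + 643 + 700 + 395 = 3993
Σ wᵢ² = 342225 + 2304 + 667489 + 648025 + 413449 + 490000 + 156025 = 2719517
n_eff = 3993² / 2719517 = 15944049 / 2719517 = 5.8628238

5.86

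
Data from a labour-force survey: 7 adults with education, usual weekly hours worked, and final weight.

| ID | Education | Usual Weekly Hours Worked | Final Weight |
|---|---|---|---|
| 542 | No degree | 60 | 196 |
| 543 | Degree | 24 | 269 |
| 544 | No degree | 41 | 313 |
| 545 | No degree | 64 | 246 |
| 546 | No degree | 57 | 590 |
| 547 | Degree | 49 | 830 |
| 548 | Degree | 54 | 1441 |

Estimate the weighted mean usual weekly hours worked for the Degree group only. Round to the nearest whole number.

49

Degree rows: 543, 547, 548
Weighted sum = 24×269 + 49×830 + 54×1441
  = 6456 + 40670 + 77814 = 124940
Sum of weights = 269 + 830 + 1441 = 2540
Weighted mean = 124940 / 2540 = 49.188976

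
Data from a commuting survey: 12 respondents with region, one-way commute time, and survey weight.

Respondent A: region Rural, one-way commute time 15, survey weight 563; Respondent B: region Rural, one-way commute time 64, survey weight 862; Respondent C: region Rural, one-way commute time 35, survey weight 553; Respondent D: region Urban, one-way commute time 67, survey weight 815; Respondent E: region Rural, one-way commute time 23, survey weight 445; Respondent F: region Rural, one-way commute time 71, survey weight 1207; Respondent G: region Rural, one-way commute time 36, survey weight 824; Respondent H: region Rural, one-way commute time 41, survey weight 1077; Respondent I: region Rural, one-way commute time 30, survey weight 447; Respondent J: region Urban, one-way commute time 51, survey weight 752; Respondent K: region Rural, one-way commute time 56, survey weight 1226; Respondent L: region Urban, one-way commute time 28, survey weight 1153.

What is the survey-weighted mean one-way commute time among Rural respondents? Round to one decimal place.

Rural rows: A, B, C, E, F, G, H, I, K
Weighted sum = 15×563 + 64×862 + 35×553 + 23×445 + 71×1207 + 36×824 + 41×1077 + 30×447 + 56×1226
  = 334787
Sum of weights = 563 + 862 + 553 + 445 + 1207 + 824 + 1077 + 447 + 1226 = 7204
Weighted mean = 334787 / 7204 = 46.472376

46.5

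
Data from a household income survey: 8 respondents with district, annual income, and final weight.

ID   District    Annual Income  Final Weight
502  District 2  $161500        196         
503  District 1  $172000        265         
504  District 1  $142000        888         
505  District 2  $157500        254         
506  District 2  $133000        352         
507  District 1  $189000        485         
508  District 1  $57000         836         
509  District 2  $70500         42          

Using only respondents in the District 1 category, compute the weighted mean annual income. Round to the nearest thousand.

126000

District 1 rows: 503, 504, 507, 508
Weighted sum = 172000×265 + 142000×888 + 189000×485 + 57000×836
  = 45580000 + 126096000 + 91665000 + 47652000 = 310993000
Sum of weights = 2474
Weighted mean = 310993000 / 2474 = 125704.53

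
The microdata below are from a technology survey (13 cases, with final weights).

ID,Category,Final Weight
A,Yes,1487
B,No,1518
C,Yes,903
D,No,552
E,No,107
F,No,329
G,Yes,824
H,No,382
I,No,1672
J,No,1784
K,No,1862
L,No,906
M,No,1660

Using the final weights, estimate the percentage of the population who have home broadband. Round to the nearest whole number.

23

Sum of weights for 'Yes' = 1487 + 903 + 824 = 3214
Total weight = 13986
Weighted proportion = 3214 / 13986 = 0.22980123 → 22.980123%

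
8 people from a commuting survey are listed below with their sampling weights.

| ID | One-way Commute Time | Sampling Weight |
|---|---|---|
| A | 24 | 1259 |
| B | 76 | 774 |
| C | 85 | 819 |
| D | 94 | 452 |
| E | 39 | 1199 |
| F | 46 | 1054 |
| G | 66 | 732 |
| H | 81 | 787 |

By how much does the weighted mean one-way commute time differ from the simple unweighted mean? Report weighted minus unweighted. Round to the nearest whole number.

Unweighted sum = 24 + 76 + 85 + 94 + 39 + 46 + 66 + 81 = 511
Unweighted mean = 511 / 8 = 63.875
Weighted sum = 24×1259 + 76×774 + 85×819 + 94×452 + 39×1199 + 46×1054 + 66×732 + 81×787
  = 30216 + 58824 + 69615 + 42488 + 46761 + 48484 + 48312 + 63747 = 408447
Sum of weights = 1259 + 774 + 819 + 452 + 1199 + 1054 + 732 + 787 = 7076
Weighted mean = 408447 / 7076 = 57.722866
Difference (weighted minus unweighted) = -6.152134

-6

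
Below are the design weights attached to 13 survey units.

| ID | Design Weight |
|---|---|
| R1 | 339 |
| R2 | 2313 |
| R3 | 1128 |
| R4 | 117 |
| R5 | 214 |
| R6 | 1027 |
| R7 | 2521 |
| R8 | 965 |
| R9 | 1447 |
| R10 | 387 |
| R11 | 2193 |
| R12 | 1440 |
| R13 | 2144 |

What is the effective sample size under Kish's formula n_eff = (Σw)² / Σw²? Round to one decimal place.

Σ wᵢ = 16235
Σ wᵢ² = 28861317
n_eff = 16235² / 28861317 = 263575225 / 28861317 = 9.1324739

9.1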